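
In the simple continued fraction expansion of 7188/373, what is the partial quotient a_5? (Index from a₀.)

1

7188 = 19·373 + 101   →  a_0 = 19
373 = 3·101 + 70   →  a_1 = 3
101 = 1·70 + 31   →  a_2 = 1
70 = 2·31 + 8   →  a_3 = 2
31 = 3·8 + 7   →  a_4 = 3
8 = 1·7 + 1   →  a_5 = 1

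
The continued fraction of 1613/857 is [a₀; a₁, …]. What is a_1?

1

1613 = 1·857 + 756   →  a_0 = 1
857 = 1·756 + 101   →  a_1 = 1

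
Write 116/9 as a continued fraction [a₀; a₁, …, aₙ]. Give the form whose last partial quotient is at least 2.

[12; 1, 8]

116 = 12·9 + 8
9 = 1·8 + 1
8 = 8·1 + 0  (stop)
So 116/9 = [12; 1, 8].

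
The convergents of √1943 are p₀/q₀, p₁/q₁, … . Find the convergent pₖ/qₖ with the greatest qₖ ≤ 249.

6656/151

√1943 = [44; 12, 1, 1, 2, 1, 1, 12, 88, …] (period length 8).
Convergents:
  p_0/q_0 = 44/1
  p_1/q_1 = 529/12
  p_2/q_2 = 573/13
  p_3/q_3 = 1102/25
  p_4/q_4 = 2777/63
  p_5/q_5 = 3879/88
  p_6/q_6 = 6656/151
  p_7/q_7 = 83751/1900
q_6 = 151 ≤ 249 < 1900 = q_7, so the answer is 6656/151.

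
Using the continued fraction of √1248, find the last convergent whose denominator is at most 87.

1837/52

√1248 = [35; 3, 17, 3, 70, …] (period length 4).
Convergents:
  p_0/q_0 = 35/1
  p_1/q_1 = 106/3
  p_2/q_2 = 1837/52
  p_3/q_3 = 5617/159
q_2 = 52 ≤ 87 < 159 = q_3, so the answer is 1837/52.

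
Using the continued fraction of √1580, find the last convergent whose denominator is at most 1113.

√1580 = [39; 1, 2, 1, 78, …] (period length 4).
Convergents:
  p_0/q_0 = 39/1
  p_1/q_1 = 40/1
  p_2/q_2 = 119/3
  p_3/q_3 = 159/4
  p_4/q_4 = 12521/315
  p_5/q_5 = 12680/319
  p_6/q_6 = 37881/953
  p_7/q_7 = 50561/1272
q_6 = 953 ≤ 1113 < 1272 = q_7, so the answer is 37881/953.

37881/953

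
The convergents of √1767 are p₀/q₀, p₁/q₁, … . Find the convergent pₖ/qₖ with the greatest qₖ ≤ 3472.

98910/2353

√1767 = [42; 28, 84, …] (period length 2).
Convergents:
  p_0/q_0 = 42/1
  p_1/q_1 = 1177/28
  p_2/q_2 = 98910/2353
  p_3/q_3 = 2770657/65912
q_2 = 2353 ≤ 3472 < 65912 = q_3, so the answer is 98910/2353.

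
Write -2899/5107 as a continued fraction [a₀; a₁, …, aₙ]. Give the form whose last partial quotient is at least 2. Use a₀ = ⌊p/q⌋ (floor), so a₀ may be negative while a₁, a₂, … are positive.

-2899 = -1·5107 + 2208
5107 = 2·2208 + 691
2208 = 3·691 + 135
691 = 5·135 + 16
135 = 8·16 + 7
16 = 2·7 + 2
7 = 3·2 + 1
2 = 2·1 + 0  (stop)
So -2899/5107 = [-1; 2, 3, 5, 8, 2, 3, 2].

[-1; 2, 3, 5, 8, 2, 3, 2]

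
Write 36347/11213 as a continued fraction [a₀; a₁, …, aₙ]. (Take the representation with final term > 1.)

[3; 4, 7, 9, 3, 2, 2, 2]

36347 = 3·11213 + 2708
11213 = 4·2708 + 381
2708 = 7·381 + 41
381 = 9·41 + 12
41 = 3·12 + 5
12 = 2·5 + 2
5 = 2·2 + 1
2 = 2·1 + 0  (stop)
So 36347/11213 = [3; 4, 7, 9, 3, 2, 2, 2].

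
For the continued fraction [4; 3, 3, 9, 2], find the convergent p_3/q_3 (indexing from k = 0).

Using pₖ = aₖpₖ₋₁ + pₖ₋₂, qₖ = aₖqₖ₋₁ + qₖ₋₂ (with p₋₁=1, p₋₂=0, q₋₁=0, q₋₂=1):
  k=0: a=4, p=4, q=1
  k=1: a=3, p=13, q=3
  k=2: a=3, p=43, q=10
  k=3: a=9, p=400, q=93

400/93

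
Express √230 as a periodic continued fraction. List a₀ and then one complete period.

[15; 6, 30]

a₀ = ⌊√230⌋ = 15.
With m₀=0, d₀=1 and mₖ₊₁ = dₖaₖ − mₖ, dₖ₊₁ = (n − mₖ₊₁²)/dₖ, aₖ₊₁ = ⌊(a₀+mₖ₊₁)/dₖ₊₁⌋:
  k=1: m=15, d=5, a=6
  k=2: m=15, d=1, a=30
d=1 and a=2a₀=30 at k=2, so the next step gives (m, d) = (15, 5) again — its k=1 value — and the period has length 2.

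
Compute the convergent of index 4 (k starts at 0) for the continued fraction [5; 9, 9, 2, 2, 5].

Using pₖ = aₖpₖ₋₁ + pₖ₋₂, qₖ = aₖqₖ₋₁ + qₖ₋₂ (with p₋₁=1, p₋₂=0, q₋₁=0, q₋₂=1):
  k=0: a=5, p=5, q=1
  k=1: a=9, p=46, q=9
  k=2: a=9, p=419, q=82
  k=3: a=2, p=884, q=173
  k=4: a=2, p=2187, q=428

2187/428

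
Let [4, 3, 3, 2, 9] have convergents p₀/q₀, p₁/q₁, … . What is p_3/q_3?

99/23

Using pₖ = aₖpₖ₋₁ + pₖ₋₂, qₖ = aₖqₖ₋₁ + qₖ₋₂ (with p₋₁=1, p₋₂=0, q₋₁=0, q₋₂=1):
  k=0: a=4, p=4, q=1
  k=1: a=3, p=13, q=3
  k=2: a=3, p=43, q=10
  k=3: a=2, p=99, q=23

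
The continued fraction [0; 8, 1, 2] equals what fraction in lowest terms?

3/26

Fold from the inside: start with 2/1.
  1 + 1/2 = 3/2
  8 + 2/3 = 26/3
  0 + 3/26 = 3/26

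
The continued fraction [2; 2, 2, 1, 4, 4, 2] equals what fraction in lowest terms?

754/311

Fold from the inside: start with 2/1.
  4 + 1/2 = 9/2
  4 + 2/9 = 38/9
  1 + 9/38 = 47/38
  2 + 38/47 = 132/47
  2 + 47/132 = 311/132
  2 + 132/311 = 754/311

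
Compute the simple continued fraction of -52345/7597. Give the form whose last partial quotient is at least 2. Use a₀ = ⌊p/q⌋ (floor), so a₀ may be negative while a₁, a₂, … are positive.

-52345 = -7·7597 + 834
7597 = 9·834 + 91
834 = 9·91 + 15
91 = 6·15 + 1
15 = 15·1 + 0  (stop)
So -52345/7597 = [-7; 9, 9, 6, 15].

[-7; 9, 9, 6, 15]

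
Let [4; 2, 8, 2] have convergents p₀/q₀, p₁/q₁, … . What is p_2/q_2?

76/17

Using pₖ = aₖpₖ₋₁ + pₖ₋₂, qₖ = aₖqₖ₋₁ + qₖ₋₂ (with p₋₁=1, p₋₂=0, q₋₁=0, q₋₂=1):
  k=0: a=4, p=4, q=1
  k=1: a=2, p=9, q=2
  k=2: a=8, p=76, q=17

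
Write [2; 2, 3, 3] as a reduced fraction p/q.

Using pₖ = aₖpₖ₋₁ + pₖ₋₂ and qₖ = aₖqₖ₋₁ + qₖ₋₂:
  k=0: a=2, p=2, q=1
  k=1: a=2, p=5, q=2
  k=2: a=3, p=17, q=7
  k=3: a=3, p=56, q=23

56/23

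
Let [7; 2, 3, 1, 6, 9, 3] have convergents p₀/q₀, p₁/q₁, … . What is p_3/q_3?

Using pₖ = aₖpₖ₋₁ + pₖ₋₂, qₖ = aₖqₖ₋₁ + qₖ₋₂ (with p₋₁=1, p₋₂=0, q₋₁=0, q₋₂=1):
  k=0: a=7, p=7, q=1
  k=1: a=2, p=15, q=2
  k=2: a=3, p=52, q=7
  k=3: a=1, p=67, q=9

67/9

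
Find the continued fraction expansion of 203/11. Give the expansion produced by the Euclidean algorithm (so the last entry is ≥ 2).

[18; 2, 5]

203 = 18×11 + 5
11 = 2×5 + 1
5 = 5×1 + 0  (stop)
So 203/11 = [18; 2, 5].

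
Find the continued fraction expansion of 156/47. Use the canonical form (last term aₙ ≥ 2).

[3; 3, 7, 2]

156 = 3·47 + 15
47 = 3·15 + 2
15 = 7·2 + 1
2 = 2·1 + 0  (stop)
So 156/47 = [3; 3, 7, 2].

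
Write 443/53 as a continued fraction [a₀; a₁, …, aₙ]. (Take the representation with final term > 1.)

443 = 8·53 + 19
53 = 2·19 + 15
19 = 1·15 + 4
15 = 3·4 + 3
4 = 1·3 + 1
3 = 3·1 + 0  (stop)
So 443/53 = [8; 2, 1, 3, 1, 3].

[8; 2, 1, 3, 1, 3]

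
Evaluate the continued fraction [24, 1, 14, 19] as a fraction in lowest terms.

7131/286

Using pₖ = aₖpₖ₋₁ + pₖ₋₂ and qₖ = aₖqₖ₋₁ + qₖ₋₂:
  k=0: a=24, p=24, q=1
  k=1: a=1, p=25, q=1
  k=2: a=14, p=374, q=15
  k=3: a=19, p=7131, q=286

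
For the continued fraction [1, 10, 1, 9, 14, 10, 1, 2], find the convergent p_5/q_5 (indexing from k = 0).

Using pₖ = aₖpₖ₋₁ + pₖ₋₂, qₖ = aₖqₖ₋₁ + qₖ₋₂ (with p₋₁=1, p₋₂=0, q₋₁=0, q₋₂=1):
  k=0: a=1, p=1, q=1
  k=1: a=10, p=11, q=10
  k=2: a=1, p=12, q=11
  k=3: a=9, p=119, q=109
  k=4: a=14, p=1678, q=1537
  k=5: a=10, p=16899, q=15479

16899/15479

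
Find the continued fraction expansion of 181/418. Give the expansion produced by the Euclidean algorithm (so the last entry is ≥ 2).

[0; 2, 3, 4, 3, 4]

181 = 0·418 + 181
418 = 2·181 + 56
181 = 3·56 + 13
56 = 4·13 + 4
13 = 3·4 + 1
4 = 4·1 + 0  (stop)
So 181/418 = [0; 2, 3, 4, 3, 4].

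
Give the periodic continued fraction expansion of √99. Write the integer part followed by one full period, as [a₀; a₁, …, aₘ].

[9; 1, 18]

a₀ = ⌊√99⌋ = 9.
With m₀=0, d₀=1 and mₖ₊₁ = dₖaₖ − mₖ, dₖ₊₁ = (n − mₖ₊₁²)/dₖ, aₖ₊₁ = ⌊(a₀+mₖ₊₁)/dₖ₊₁⌋:
  k=1: m=9, d=18, a=1
  k=2: m=9, d=1, a=18
d=1 and a=2a₀=18 at k=2, so the next step gives (m, d) = (9, 18) again — its k=1 value — and the period has length 2.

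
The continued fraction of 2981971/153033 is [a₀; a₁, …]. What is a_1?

2981971 = 19·153033 + 74344   →  a_0 = 19
153033 = 2·74344 + 4345   →  a_1 = 2

2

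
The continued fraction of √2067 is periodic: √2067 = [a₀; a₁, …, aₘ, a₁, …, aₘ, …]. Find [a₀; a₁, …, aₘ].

[45; 2, 6, 2, 90]

a₀ = ⌊√2067⌋ = 45.
With m₀=0, d₀=1 and mₖ₊₁ = dₖaₖ − mₖ, dₖ₊₁ = (n − mₖ₊₁²)/dₖ, aₖ₊₁ = ⌊(a₀+mₖ₊₁)/dₖ₊₁⌋:
  k=1: m=45, d=42, a=2
  k=2: m=39, d=13, a=6
  k=3: m=39, d=42, a=2
  k=4: m=45, d=1, a=90
d=1 and a=2a₀=90 at k=4, so the next step gives (m, d) = (45, 42) again — its k=1 value — and the period has length 4.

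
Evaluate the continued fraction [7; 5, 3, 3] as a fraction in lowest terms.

Fold from the inside: start with 3/1.
  3 + 1/3 = 10/3
  5 + 3/10 = 53/10
  7 + 10/53 = 381/53

381/53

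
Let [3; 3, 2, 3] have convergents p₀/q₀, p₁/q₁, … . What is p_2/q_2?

23/7

Using pₖ = aₖpₖ₋₁ + pₖ₋₂, qₖ = aₖqₖ₋₁ + qₖ₋₂ (with p₋₁=1, p₋₂=0, q₋₁=0, q₋₂=1):
  k=0: a=3, p=3, q=1
  k=1: a=3, p=10, q=3
  k=2: a=2, p=23, q=7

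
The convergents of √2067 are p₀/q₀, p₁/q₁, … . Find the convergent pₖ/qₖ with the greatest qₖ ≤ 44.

√2067 = [45; 2, 6, 2, 90, …] (period length 4).
Convergents:
  p_0/q_0 = 45/1
  p_1/q_1 = 91/2
  p_2/q_2 = 591/13
  p_3/q_3 = 1273/28
  p_4/q_4 = 115161/2533
q_3 = 28 ≤ 44 < 2533 = q_4, so the answer is 1273/28.

1273/28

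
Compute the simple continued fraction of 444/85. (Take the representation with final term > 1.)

[5; 4, 2, 9]

444 = 5*85 + 19
85 = 4*19 + 9
19 = 2*9 + 1
9 = 9*1 + 0  (stop)
So 444/85 = [5; 4, 2, 9].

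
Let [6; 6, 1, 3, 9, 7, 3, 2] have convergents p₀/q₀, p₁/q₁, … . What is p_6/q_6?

34312/5581

Using pₖ = aₖpₖ₋₁ + pₖ₋₂, qₖ = aₖqₖ₋₁ + qₖ₋₂ (with p₋₁=1, p₋₂=0, q₋₁=0, q₋₂=1):
  k=0: a=6, p=6, q=1
  k=1: a=6, p=37, q=6
  k=2: a=1, p=43, q=7
  k=3: a=3, p=166, q=27
  k=4: a=9, p=1537, q=250
  k=5: a=7, p=10925, q=1777
  k=6: a=3, p=34312, q=5581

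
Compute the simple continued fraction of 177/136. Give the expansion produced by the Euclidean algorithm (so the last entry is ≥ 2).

[1; 3, 3, 6, 2]

177 = 1*136 + 41
136 = 3*41 + 13
41 = 3*13 + 2
13 = 6*2 + 1
2 = 2*1 + 0  (stop)
So 177/136 = [1; 3, 3, 6, 2].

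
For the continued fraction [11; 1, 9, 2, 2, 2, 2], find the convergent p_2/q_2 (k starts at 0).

119/10

Using pₖ = aₖpₖ₋₁ + pₖ₋₂, qₖ = aₖqₖ₋₁ + qₖ₋₂ (with p₋₁=1, p₋₂=0, q₋₁=0, q₋₂=1):
  k=0: a=11, p=11, q=1
  k=1: a=1, p=12, q=1
  k=2: a=9, p=119, q=10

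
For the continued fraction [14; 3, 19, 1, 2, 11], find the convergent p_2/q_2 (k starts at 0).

Using pₖ = aₖpₖ₋₁ + pₖ₋₂, qₖ = aₖqₖ₋₁ + qₖ₋₂ (with p₋₁=1, p₋₂=0, q₋₁=0, q₋₂=1):
  k=0: a=14, p=14, q=1
  k=1: a=3, p=43, q=3
  k=2: a=19, p=831, q=58

831/58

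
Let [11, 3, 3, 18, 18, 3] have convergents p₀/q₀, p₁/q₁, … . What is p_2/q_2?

113/10

Using pₖ = aₖpₖ₋₁ + pₖ₋₂, qₖ = aₖqₖ₋₁ + qₖ₋₂ (with p₋₁=1, p₋₂=0, q₋₁=0, q₋₂=1):
  k=0: a=11, p=11, q=1
  k=1: a=3, p=34, q=3
  k=2: a=3, p=113, q=10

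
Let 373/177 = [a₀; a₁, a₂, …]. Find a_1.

9

373 = 2·177 + 19   →  a_0 = 2
177 = 9·19 + 6   →  a_1 = 9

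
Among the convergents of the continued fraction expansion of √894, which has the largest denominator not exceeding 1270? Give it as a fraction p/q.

17910/599

√894 = [29; 1, 8, 1, 58, …] (period length 4).
Convergents:
  p_0/q_0 = 29/1
  p_1/q_1 = 30/1
  p_2/q_2 = 269/9
  p_3/q_3 = 299/10
  p_4/q_4 = 17611/589
  p_5/q_5 = 17910/599
  p_6/q_6 = 160891/5381
q_5 = 599 ≤ 1270 < 5381 = q_6, so the answer is 17910/599.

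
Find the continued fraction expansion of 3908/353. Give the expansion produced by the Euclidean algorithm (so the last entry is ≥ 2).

[11; 14, 8, 3]

3908 = 11·353 + 25
353 = 14·25 + 3
25 = 8·3 + 1
3 = 3·1 + 0  (stop)
So 3908/353 = [11; 14, 8, 3].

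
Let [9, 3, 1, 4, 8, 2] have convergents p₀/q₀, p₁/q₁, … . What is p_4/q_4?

Using pₖ = aₖpₖ₋₁ + pₖ₋₂, qₖ = aₖqₖ₋₁ + qₖ₋₂ (with p₋₁=1, p₋₂=0, q₋₁=0, q₋₂=1):
  k=0: a=9, p=9, q=1
  k=1: a=3, p=28, q=3
  k=2: a=1, p=37, q=4
  k=3: a=4, p=176, q=19
  k=4: a=8, p=1445, q=156

1445/156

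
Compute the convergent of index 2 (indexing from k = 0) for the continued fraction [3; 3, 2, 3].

Using pₖ = aₖpₖ₋₁ + pₖ₋₂, qₖ = aₖqₖ₋₁ + qₖ₋₂ (with p₋₁=1, p₋₂=0, q₋₁=0, q₋₂=1):
  k=0: a=3, p=3, q=1
  k=1: a=3, p=10, q=3
  k=2: a=2, p=23, q=7

23/7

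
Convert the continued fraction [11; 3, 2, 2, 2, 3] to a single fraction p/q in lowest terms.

Fold from the inside: start with 3/1.
  2 + 1/3 = 7/3
  2 + 3/7 = 17/7
  2 + 7/17 = 41/17
  3 + 17/41 = 140/41
  11 + 41/140 = 1581/140

1581/140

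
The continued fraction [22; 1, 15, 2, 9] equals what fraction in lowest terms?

7180/313

Using pₖ = aₖpₖ₋₁ + pₖ₋₂ and qₖ = aₖqₖ₋₁ + qₖ₋₂:
  k=0: a=22, p=22, q=1
  k=1: a=1, p=23, q=1
  k=2: a=15, p=367, q=16
  k=3: a=2, p=757, q=33
  k=4: a=9, p=7180, q=313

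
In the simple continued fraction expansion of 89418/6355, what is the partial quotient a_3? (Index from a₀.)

89418 = 14·6355 + 448   →  a_0 = 14
6355 = 14·448 + 83   →  a_1 = 14
448 = 5·83 + 33   →  a_2 = 5
83 = 2·33 + 17   →  a_3 = 2

2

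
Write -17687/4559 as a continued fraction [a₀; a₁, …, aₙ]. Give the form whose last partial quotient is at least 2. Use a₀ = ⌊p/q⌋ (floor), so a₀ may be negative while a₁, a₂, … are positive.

[-4; 8, 3, 3, 2, 11, 2]

-17687 = -4·4559 + 549
4559 = 8·549 + 167
549 = 3·167 + 48
167 = 3·48 + 23
48 = 2·23 + 2
23 = 11·2 + 1
2 = 2·1 + 0  (stop)
So -17687/4559 = [-4; 8, 3, 3, 2, 11, 2].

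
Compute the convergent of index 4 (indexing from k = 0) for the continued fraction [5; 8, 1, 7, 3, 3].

Using pₖ = aₖpₖ₋₁ + pₖ₋₂, qₖ = aₖqₖ₋₁ + qₖ₋₂ (with p₋₁=1, p₋₂=0, q₋₁=0, q₋₂=1):
  k=0: a=5, p=5, q=1
  k=1: a=8, p=41, q=8
  k=2: a=1, p=46, q=9
  k=3: a=7, p=363, q=71
  k=4: a=3, p=1135, q=222

1135/222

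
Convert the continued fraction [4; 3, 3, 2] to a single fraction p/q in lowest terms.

99/23

Using pₖ = aₖpₖ₋₁ + pₖ₋₂ and qₖ = aₖqₖ₋₁ + qₖ₋₂:
  k=0: a=4, p=4, q=1
  k=1: a=3, p=13, q=3
  k=2: a=3, p=43, q=10
  k=3: a=2, p=99, q=23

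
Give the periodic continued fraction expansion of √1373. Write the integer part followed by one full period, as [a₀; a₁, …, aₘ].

a₀ = ⌊√1373⌋ = 37.
With m₀=0, d₀=1 and mₖ₊₁ = dₖaₖ − mₖ, dₖ₊₁ = (n − mₖ₊₁²)/dₖ, aₖ₊₁ = ⌊(a₀+mₖ₊₁)/dₖ₊₁⌋:
  k=1: m=37, d=4, a=18
  k=2: m=35, d=37, a=1
  k=3: m=2, d=37, a=1
  k=4: m=35, d=4, a=18
  k=5: m=37, d=1, a=74
d=1 and a=2a₀=74 at k=5, so the next step gives (m, d) = (37, 4) again — its k=1 value — and the period has length 5.

[37; 18, 1, 1, 18, 74]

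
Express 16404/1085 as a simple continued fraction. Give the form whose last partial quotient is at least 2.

[15; 8, 2, 2, 3, 3, 2]

16404 = 15·1085 + 129
1085 = 8·129 + 53
129 = 2·53 + 23
53 = 2·23 + 7
23 = 3·7 + 2
7 = 3·2 + 1
2 = 2·1 + 0  (stop)
So 16404/1085 = [15; 8, 2, 2, 3, 3, 2].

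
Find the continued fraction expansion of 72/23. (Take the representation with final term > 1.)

72 = 3·23 + 3
23 = 7·3 + 2
3 = 1·2 + 1
2 = 2·1 + 0  (stop)
So 72/23 = [3; 7, 1, 2].

[3; 7, 1, 2]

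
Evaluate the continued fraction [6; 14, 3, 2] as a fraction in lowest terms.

Using pₖ = aₖpₖ₋₁ + pₖ₋₂ and qₖ = aₖqₖ₋₁ + qₖ₋₂:
  k=0: a=6, p=6, q=1
  k=1: a=14, p=85, q=14
  k=2: a=3, p=261, q=43
  k=3: a=2, p=607, q=100

607/100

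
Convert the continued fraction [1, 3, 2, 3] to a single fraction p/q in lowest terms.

Using pₖ = aₖpₖ₋₁ + pₖ₋₂ and qₖ = aₖqₖ₋₁ + qₖ₋₂:
  k=0: a=1, p=1, q=1
  k=1: a=3, p=4, q=3
  k=2: a=2, p=9, q=7
  k=3: a=3, p=31, q=24

31/24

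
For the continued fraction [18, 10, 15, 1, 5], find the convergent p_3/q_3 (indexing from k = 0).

Using pₖ = aₖpₖ₋₁ + pₖ₋₂, qₖ = aₖqₖ₋₁ + qₖ₋₂ (with p₋₁=1, p₋₂=0, q₋₁=0, q₋₂=1):
  k=0: a=18, p=18, q=1
  k=1: a=10, p=181, q=10
  k=2: a=15, p=2733, q=151
  k=3: a=1, p=2914, q=161

2914/161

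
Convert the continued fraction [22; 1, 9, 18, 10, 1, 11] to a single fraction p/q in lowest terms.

Fold from the inside: start with 11/1.
  1 + 1/11 = 12/11
  10 + 11/12 = 131/12
  18 + 12/131 = 2370/131
  9 + 131/2370 = 21461/2370
  1 + 2370/21461 = 23831/21461
  22 + 21461/23831 = 545743/23831

545743/23831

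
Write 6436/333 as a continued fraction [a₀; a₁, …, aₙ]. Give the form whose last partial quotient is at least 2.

[19; 3, 18, 6]

6436 = 19×333 + 109
333 = 3×109 + 6
109 = 18×6 + 1
6 = 6×1 + 0  (stop)
So 6436/333 = [19; 3, 18, 6].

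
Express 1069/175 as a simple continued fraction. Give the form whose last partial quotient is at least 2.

[6; 9, 4, 1, 3]

1069 = 6*175 + 19
175 = 9*19 + 4
19 = 4*4 + 3
4 = 1*3 + 1
3 = 3*1 + 0  (stop)
So 1069/175 = [6; 9, 4, 1, 3].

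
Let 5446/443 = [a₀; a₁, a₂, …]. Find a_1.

5446 = 12·443 + 130   →  a_0 = 12
443 = 3·130 + 53   →  a_1 = 3

3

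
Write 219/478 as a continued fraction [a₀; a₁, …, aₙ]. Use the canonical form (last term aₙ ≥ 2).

[0; 2, 5, 2, 9, 2]

219 = 0·478 + 219
478 = 2·219 + 40
219 = 5·40 + 19
40 = 2·19 + 2
19 = 9·2 + 1
2 = 2·1 + 0  (stop)
So 219/478 = [0; 2, 5, 2, 9, 2].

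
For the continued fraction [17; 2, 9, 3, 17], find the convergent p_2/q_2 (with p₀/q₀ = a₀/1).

332/19

Using pₖ = aₖpₖ₋₁ + pₖ₋₂, qₖ = aₖqₖ₋₁ + qₖ₋₂ (with p₋₁=1, p₋₂=0, q₋₁=0, q₋₂=1):
  k=0: a=17, p=17, q=1
  k=1: a=2, p=35, q=2
  k=2: a=9, p=332, q=19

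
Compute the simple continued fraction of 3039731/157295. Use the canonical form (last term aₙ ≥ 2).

[19; 3, 13, 19, 9, 3, 7]

3039731 = 19×157295 + 51126
157295 = 3×51126 + 3917
51126 = 13×3917 + 205
3917 = 19×205 + 22
205 = 9×22 + 7
22 = 3×7 + 1
7 = 7×1 + 0  (stop)
So 3039731/157295 = [19; 3, 13, 19, 9, 3, 7].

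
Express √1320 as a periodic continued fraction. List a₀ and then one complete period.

[36; 3, 72]

a₀ = ⌊√1320⌋ = 36.
With m₀=0, d₀=1 and mₖ₊₁ = dₖaₖ − mₖ, dₖ₊₁ = (n − mₖ₊₁²)/dₖ, aₖ₊₁ = ⌊(a₀+mₖ₊₁)/dₖ₊₁⌋:
  k=1: m=36, d=24, a=3
  k=2: m=36, d=1, a=72
d=1 and a=2a₀=72 at k=2, so the next step gives (m, d) = (36, 24) again — its k=1 value — and the period has length 2.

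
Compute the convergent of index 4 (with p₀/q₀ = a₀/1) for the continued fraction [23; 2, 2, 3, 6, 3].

Using pₖ = aₖpₖ₋₁ + pₖ₋₂, qₖ = aₖqₖ₋₁ + qₖ₋₂ (with p₋₁=1, p₋₂=0, q₋₁=0, q₋₂=1):
  k=0: a=23, p=23, q=1
  k=1: a=2, p=47, q=2
  k=2: a=2, p=117, q=5
  k=3: a=3, p=398, q=17
  k=4: a=6, p=2505, q=107

2505/107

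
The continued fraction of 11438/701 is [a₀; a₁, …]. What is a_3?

2

11438 = 16·701 + 222   →  a_0 = 16
701 = 3·222 + 35   →  a_1 = 3
222 = 6·35 + 12   →  a_2 = 6
35 = 2·12 + 11   →  a_3 = 2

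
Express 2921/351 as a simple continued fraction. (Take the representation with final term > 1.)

[8; 3, 9, 2, 2, 2]

2921 = 8*351 + 113
351 = 3*113 + 12
113 = 9*12 + 5
12 = 2*5 + 2
5 = 2*2 + 1
2 = 2*1 + 0  (stop)
So 2921/351 = [8; 3, 9, 2, 2, 2].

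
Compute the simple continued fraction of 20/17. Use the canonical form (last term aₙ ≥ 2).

20 = 1·17 + 3
17 = 5·3 + 2
3 = 1·2 + 1
2 = 2·1 + 0  (stop)
So 20/17 = [1; 5, 1, 2].

[1; 5, 1, 2]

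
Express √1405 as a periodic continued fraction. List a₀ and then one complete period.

a₀ = ⌊√1405⌋ = 37.

[37; 2, 14, 2, 74]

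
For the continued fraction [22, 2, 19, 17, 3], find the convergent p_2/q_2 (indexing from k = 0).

877/39

Using pₖ = aₖpₖ₋₁ + pₖ₋₂, qₖ = aₖqₖ₋₁ + qₖ₋₂ (with p₋₁=1, p₋₂=0, q₋₁=0, q₋₂=1):
  k=0: a=22, p=22, q=1
  k=1: a=2, p=45, q=2
  k=2: a=19, p=877, q=39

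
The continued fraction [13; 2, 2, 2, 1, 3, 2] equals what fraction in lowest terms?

Using pₖ = aₖpₖ₋₁ + pₖ₋₂ and qₖ = aₖqₖ₋₁ + qₖ₋₂:
  k=0: a=13, p=13, q=1
  k=1: a=2, p=27, q=2
  k=2: a=2, p=67, q=5
  k=3: a=2, p=161, q=12
  k=4: a=1, p=228, q=17
  k=5: a=3, p=845, q=63
  k=6: a=2, p=1918, q=143

1918/143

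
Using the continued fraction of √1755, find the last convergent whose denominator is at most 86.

√1755 = [41; 1, 8, 3, 8, 1, 82, …] (period length 6).
Convergents:
  p_0/q_0 = 41/1
  p_1/q_1 = 42/1
  p_2/q_2 = 377/9
  p_3/q_3 = 1173/28
  p_4/q_4 = 9761/233
q_3 = 28 ≤ 86 < 233 = q_4, so the answer is 1173/28.

1173/28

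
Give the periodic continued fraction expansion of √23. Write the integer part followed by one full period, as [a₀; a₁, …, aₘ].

a₀ = ⌊√23⌋ = 4.
With m₀=0, d₀=1 and mₖ₊₁ = dₖaₖ − mₖ, dₖ₊₁ = (n − mₖ₊₁²)/dₖ, aₖ₊₁ = ⌊(a₀+mₖ₊₁)/dₖ₊₁⌋:
  k=1: m=4, d=7, a=1
  k=2: m=3, d=2, a=3
  k=3: m=3, d=7, a=1
  k=4: m=4, d=1, a=8
d=1 and a=2a₀=8 at k=4, so the next step gives (m, d) = (4, 7) again — its k=1 value — and the period has length 4.

[4; 1, 3, 1, 8]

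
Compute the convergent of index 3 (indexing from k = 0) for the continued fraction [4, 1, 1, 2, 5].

Using pₖ = aₖpₖ₋₁ + pₖ₋₂, qₖ = aₖqₖ₋₁ + qₖ₋₂ (with p₋₁=1, p₋₂=0, q₋₁=0, q₋₂=1):
  k=0: a=4, p=4, q=1
  k=1: a=1, p=5, q=1
  k=2: a=1, p=9, q=2
  k=3: a=2, p=23, q=5

23/5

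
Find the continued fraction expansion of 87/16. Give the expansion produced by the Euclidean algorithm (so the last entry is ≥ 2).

87 = 5×16 + 7
16 = 2×7 + 2
7 = 3×2 + 1
2 = 2×1 + 0  (stop)
So 87/16 = [5; 2, 3, 2].

[5; 2, 3, 2]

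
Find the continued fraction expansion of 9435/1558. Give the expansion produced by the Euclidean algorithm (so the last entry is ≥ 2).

[6; 17, 1, 9, 1, 7]

9435 = 6×1558 + 87
1558 = 17×87 + 79
87 = 1×79 + 8
79 = 9×8 + 7
8 = 1×7 + 1
7 = 7×1 + 0  (stop)
So 9435/1558 = [6; 17, 1, 9, 1, 7].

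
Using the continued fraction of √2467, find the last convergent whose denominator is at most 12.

149/3

√2467 = [49; 1, 2, 49, 2, 1, 98, …] (period length 6).
Convergents:
  p_0/q_0 = 49/1
  p_1/q_1 = 50/1
  p_2/q_2 = 149/3
  p_3/q_3 = 7351/148
q_2 = 3 ≤ 12 < 148 = q_3, so the answer is 149/3.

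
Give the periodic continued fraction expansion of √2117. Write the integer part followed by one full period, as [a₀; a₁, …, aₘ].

[46; 92]

a₀ = ⌊√2117⌋ = 46.
With m₀=0, d₀=1 and mₖ₊₁ = dₖaₖ − mₖ, dₖ₊₁ = (n − mₖ₊₁²)/dₖ, aₖ₊₁ = ⌊(a₀+mₖ₊₁)/dₖ₊₁⌋:
  k=1: m=46, d=1, a=92
d=1 and a=2a₀=92 at k=1, so the next step gives (m, d) = (46, 1) again — its k=1 value — and the period has length 1.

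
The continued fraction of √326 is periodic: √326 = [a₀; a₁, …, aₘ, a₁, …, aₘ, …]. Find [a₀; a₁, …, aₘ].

a₀ = ⌊√326⌋ = 18.
With m₀=0, d₀=1 and mₖ₊₁ = dₖaₖ − mₖ, dₖ₊₁ = (n − mₖ₊₁²)/dₖ, aₖ₊₁ = ⌊(a₀+mₖ₊₁)/dₖ₊₁⌋:
  k=1: m=18, d=2, a=18
  k=2: m=18, d=1, a=36
d=1 and a=2a₀=36 at k=2, so the next step gives (m, d) = (18, 2) again — its k=1 value — and the period has length 2.

[18; 18, 36]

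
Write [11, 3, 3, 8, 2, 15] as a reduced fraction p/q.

30773/2723

Using pₖ = aₖpₖ₋₁ + pₖ₋₂ and qₖ = aₖqₖ₋₁ + qₖ₋₂:
  k=0: a=11, p=11, q=1
  k=1: a=3, p=34, q=3
  k=2: a=3, p=113, q=10
  k=3: a=8, p=938, q=83
  k=4: a=2, p=1989, q=176
  k=5: a=15, p=30773, q=2723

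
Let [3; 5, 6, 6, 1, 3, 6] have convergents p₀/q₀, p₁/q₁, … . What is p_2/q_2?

99/31

Using pₖ = aₖpₖ₋₁ + pₖ₋₂, qₖ = aₖqₖ₋₁ + qₖ₋₂ (with p₋₁=1, p₋₂=0, q₋₁=0, q₋₂=1):
  k=0: a=3, p=3, q=1
  k=1: a=5, p=16, q=5
  k=2: a=6, p=99, q=31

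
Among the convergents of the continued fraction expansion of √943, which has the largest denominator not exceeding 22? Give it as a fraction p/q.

√943 = [30; 1, 2, 2, 2, 1, 60, …] (period length 6).
Convergents:
  p_0/q_0 = 30/1
  p_1/q_1 = 31/1
  p_2/q_2 = 92/3
  p_3/q_3 = 215/7
  p_4/q_4 = 522/17
  p_5/q_5 = 737/24
q_4 = 17 ≤ 22 < 24 = q_5, so the answer is 522/17.

522/17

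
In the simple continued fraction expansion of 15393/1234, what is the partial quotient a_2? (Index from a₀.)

15393 = 12·1234 + 585   →  a_0 = 12
1234 = 2·585 + 64   →  a_1 = 2
585 = 9·64 + 9   →  a_2 = 9

9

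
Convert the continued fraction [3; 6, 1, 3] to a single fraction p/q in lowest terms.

Using pₖ = aₖpₖ₋₁ + pₖ₋₂ and qₖ = aₖqₖ₋₁ + qₖ₋₂:
  k=0: a=3, p=3, q=1
  k=1: a=6, p=19, q=6
  k=2: a=1, p=22, q=7
  k=3: a=3, p=85, q=27

85/27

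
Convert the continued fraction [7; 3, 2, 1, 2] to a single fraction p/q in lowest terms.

Using pₖ = aₖpₖ₋₁ + pₖ₋₂ and qₖ = aₖqₖ₋₁ + qₖ₋₂:
  k=0: a=7, p=7, q=1
  k=1: a=3, p=22, q=3
  k=2: a=2, p=51, q=7
  k=3: a=1, p=73, q=10
  k=4: a=2, p=197, q=27

197/27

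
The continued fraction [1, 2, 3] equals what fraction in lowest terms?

10/7

Using pₖ = aₖpₖ₋₁ + pₖ₋₂ and qₖ = aₖqₖ₋₁ + qₖ₋₂:
  k=0: a=1, p=1, q=1
  k=1: a=2, p=3, q=2
  k=2: a=3, p=10, q=7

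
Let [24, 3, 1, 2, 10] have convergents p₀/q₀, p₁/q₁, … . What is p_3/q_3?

Using pₖ = aₖpₖ₋₁ + pₖ₋₂, qₖ = aₖqₖ₋₁ + qₖ₋₂ (with p₋₁=1, p₋₂=0, q₋₁=0, q₋₂=1):
  k=0: a=24, p=24, q=1
  k=1: a=3, p=73, q=3
  k=2: a=1, p=97, q=4
  k=3: a=2, p=267, q=11

267/11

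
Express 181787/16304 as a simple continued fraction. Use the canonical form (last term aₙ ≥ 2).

181787 = 11·16304 + 2443
16304 = 6·2443 + 1646
2443 = 1·1646 + 797
1646 = 2·797 + 52
797 = 15·52 + 17
52 = 3·17 + 1
17 = 17·1 + 0  (stop)
So 181787/16304 = [11; 6, 1, 2, 15, 3, 17].

[11; 6, 1, 2, 15, 3, 17]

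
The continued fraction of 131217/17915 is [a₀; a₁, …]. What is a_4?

2

131217 = 7·17915 + 5812   →  a_0 = 7
17915 = 3·5812 + 479   →  a_1 = 3
5812 = 12·479 + 64   →  a_2 = 12
479 = 7·64 + 31   →  a_3 = 7
64 = 2·31 + 2   →  a_4 = 2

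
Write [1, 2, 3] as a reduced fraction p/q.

Using pₖ = aₖpₖ₋₁ + pₖ₋₂ and qₖ = aₖqₖ₋₁ + qₖ₋₂:
  k=0: a=1, p=1, q=1
  k=1: a=2, p=3, q=2
  k=2: a=3, p=10, q=7

10/7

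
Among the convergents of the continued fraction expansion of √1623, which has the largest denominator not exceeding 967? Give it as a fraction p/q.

√1623 = [40; 3, 2, 26, 2, 3, 80, …] (period length 6).
Convergents:
  p_0/q_0 = 40/1
  p_1/q_1 = 121/3
  p_2/q_2 = 282/7
  p_3/q_3 = 7453/185
  p_4/q_4 = 15188/377
  p_5/q_5 = 53017/1316
q_4 = 377 ≤ 967 < 1316 = q_5, so the answer is 15188/377.

15188/377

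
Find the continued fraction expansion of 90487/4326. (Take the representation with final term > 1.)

[20; 1, 11, 19, 1, 17]

90487 = 20×4326 + 3967
4326 = 1×3967 + 359
3967 = 11×359 + 18
359 = 19×18 + 17
18 = 1×17 + 1
17 = 17×1 + 0  (stop)
So 90487/4326 = [20; 1, 11, 19, 1, 17].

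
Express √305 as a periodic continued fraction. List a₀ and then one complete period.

a₀ = ⌊√305⌋ = 17.
With m₀=0, d₀=1 and mₖ₊₁ = dₖaₖ − mₖ, dₖ₊₁ = (n − mₖ₊₁²)/dₖ, aₖ₊₁ = ⌊(a₀+mₖ₊₁)/dₖ₊₁⌋:
  k=1: m=17, d=16, a=2
  k=2: m=15, d=5, a=6
  k=3: m=15, d=16, a=2
  k=4: m=17, d=1, a=34
d=1 and a=2a₀=34 at k=4, so the next step gives (m, d) = (17, 16) again — its k=1 value — and the period has length 4.

[17; 2, 6, 2, 34]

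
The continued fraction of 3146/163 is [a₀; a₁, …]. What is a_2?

3146 = 19·163 + 49   →  a_0 = 19
163 = 3·49 + 16   →  a_1 = 3
49 = 3·16 + 1   →  a_2 = 3

3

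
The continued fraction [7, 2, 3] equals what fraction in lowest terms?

Fold from the inside: start with 3/1.
  2 + 1/3 = 7/3
  7 + 3/7 = 52/7

52/7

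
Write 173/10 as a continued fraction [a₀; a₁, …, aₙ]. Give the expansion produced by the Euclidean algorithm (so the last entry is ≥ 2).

173 = 17×10 + 3
10 = 3×3 + 1
3 = 3×1 + 0  (stop)
So 173/10 = [17; 3, 3].

[17; 3, 3]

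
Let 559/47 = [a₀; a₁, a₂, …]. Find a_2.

8

559 = 11·47 + 42   →  a_0 = 11
47 = 1·42 + 5   →  a_1 = 1
42 = 8·5 + 2   →  a_2 = 8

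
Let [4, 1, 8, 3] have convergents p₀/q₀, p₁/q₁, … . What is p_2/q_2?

44/9

Using pₖ = aₖpₖ₋₁ + pₖ₋₂, qₖ = aₖqₖ₋₁ + qₖ₋₂ (with p₋₁=1, p₋₂=0, q₋₁=0, q₋₂=1):
  k=0: a=4, p=4, q=1
  k=1: a=1, p=5, q=1
  k=2: a=8, p=44, q=9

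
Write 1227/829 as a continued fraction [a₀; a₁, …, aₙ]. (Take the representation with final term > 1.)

[1; 2, 12, 16, 2]

1227 = 1·829 + 398
829 = 2·398 + 33
398 = 12·33 + 2
33 = 16·2 + 1
2 = 2·1 + 0  (stop)
So 1227/829 = [1; 2, 12, 16, 2].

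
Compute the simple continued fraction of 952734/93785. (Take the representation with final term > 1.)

952734 = 10·93785 + 14884
93785 = 6·14884 + 4481
14884 = 3·4481 + 1441
4481 = 3·1441 + 158
1441 = 9·158 + 19
158 = 8·19 + 6
19 = 3·6 + 1
6 = 6·1 + 0  (stop)
So 952734/93785 = [10; 6, 3, 3, 9, 8, 3, 6].

[10; 6, 3, 3, 9, 8, 3, 6]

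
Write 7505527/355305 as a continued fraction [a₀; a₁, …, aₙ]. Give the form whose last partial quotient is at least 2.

7505527 = 21×355305 + 44122
355305 = 8×44122 + 2329
44122 = 18×2329 + 2200
2329 = 1×2200 + 129
2200 = 17×129 + 7
129 = 18×7 + 3
7 = 2×3 + 1
3 = 3×1 + 0  (stop)
So 7505527/355305 = [21; 8, 18, 1, 17, 18, 2, 3].

[21; 8, 18, 1, 17, 18, 2, 3]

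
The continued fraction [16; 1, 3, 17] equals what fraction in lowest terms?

1156/69

Using pₖ = aₖpₖ₋₁ + pₖ₋₂ and qₖ = aₖqₖ₋₁ + qₖ₋₂:
  k=0: a=16, p=16, q=1
  k=1: a=1, p=17, q=1
  k=2: a=3, p=67, q=4
  k=3: a=17, p=1156, q=69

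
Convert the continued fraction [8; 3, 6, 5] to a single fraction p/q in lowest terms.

815/98

Fold from the inside: start with 5/1.
  6 + 1/5 = 31/5
  3 + 5/31 = 98/31
  8 + 31/98 = 815/98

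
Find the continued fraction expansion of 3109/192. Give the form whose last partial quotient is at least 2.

3109 = 16×192 + 37
192 = 5×37 + 7
37 = 5×7 + 2
7 = 3×2 + 1
2 = 2×1 + 0  (stop)
So 3109/192 = [16; 5, 5, 3, 2].

[16; 5, 5, 3, 2]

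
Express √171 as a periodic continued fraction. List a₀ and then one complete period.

a₀ = ⌊√171⌋ = 13.
With m₀=0, d₀=1 and mₖ₊₁ = dₖaₖ − mₖ, dₖ₊₁ = (n − mₖ₊₁²)/dₖ, aₖ₊₁ = ⌊(a₀+mₖ₊₁)/dₖ₊₁⌋:
  k=1: m=13, d=2, a=13
  k=2: m=13, d=1, a=26
d=1 and a=2a₀=26 at k=2, so the next step gives (m, d) = (13, 2) again — its k=1 value — and the period has length 2.

[13; 13, 26]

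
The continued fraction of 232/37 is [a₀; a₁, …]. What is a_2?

232 = 6·37 + 10   →  a_0 = 6
37 = 3·10 + 7   →  a_1 = 3
10 = 1·7 + 3   →  a_2 = 1

1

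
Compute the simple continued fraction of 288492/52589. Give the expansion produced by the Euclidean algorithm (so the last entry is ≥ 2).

[5; 2, 17, 11, 3, 14, 3]

288492 = 5×52589 + 25547
52589 = 2×25547 + 1495
25547 = 17×1495 + 132
1495 = 11×132 + 43
132 = 3×43 + 3
43 = 14×3 + 1
3 = 3×1 + 0  (stop)
So 288492/52589 = [5; 2, 17, 11, 3, 14, 3].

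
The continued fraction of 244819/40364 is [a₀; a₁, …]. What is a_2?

3

244819 = 6·40364 + 2635   →  a_0 = 6
40364 = 15·2635 + 839   →  a_1 = 15
2635 = 3·839 + 118   →  a_2 = 3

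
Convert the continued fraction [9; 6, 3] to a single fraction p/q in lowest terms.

174/19

Fold from the inside: start with 3/1.
  6 + 1/3 = 19/3
  9 + 3/19 = 174/19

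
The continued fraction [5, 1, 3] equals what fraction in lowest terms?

Fold from the inside: start with 3/1.
  1 + 1/3 = 4/3
  5 + 3/4 = 23/4

23/4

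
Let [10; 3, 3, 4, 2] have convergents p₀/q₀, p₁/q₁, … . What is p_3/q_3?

Using pₖ = aₖpₖ₋₁ + pₖ₋₂, qₖ = aₖqₖ₋₁ + qₖ₋₂ (with p₋₁=1, p₋₂=0, q₋₁=0, q₋₂=1):
  k=0: a=10, p=10, q=1
  k=1: a=3, p=31, q=3
  k=2: a=3, p=103, q=10
  k=3: a=4, p=443, q=43

443/43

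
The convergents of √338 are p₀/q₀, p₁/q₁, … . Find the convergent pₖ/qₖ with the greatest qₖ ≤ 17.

√338 = [18; 2, 1, 1, 2, 36, …] (period length 5).
Convergents:
  p_0/q_0 = 18/1
  p_1/q_1 = 37/2
  p_2/q_2 = 55/3
  p_3/q_3 = 92/5
  p_4/q_4 = 239/13
  p_5/q_5 = 8696/473
q_4 = 13 ≤ 17 < 473 = q_5, so the answer is 239/13.

239/13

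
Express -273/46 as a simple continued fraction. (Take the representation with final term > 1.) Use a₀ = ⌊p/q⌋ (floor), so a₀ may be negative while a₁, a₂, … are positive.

-273 = -6*46 + 3
46 = 15*3 + 1
3 = 3*1 + 0  (stop)
So -273/46 = [-6; 15, 3].

[-6; 15, 3]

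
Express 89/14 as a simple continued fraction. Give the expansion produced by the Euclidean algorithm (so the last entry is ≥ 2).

89 = 6*14 + 5
14 = 2*5 + 4
5 = 1*4 + 1
4 = 4*1 + 0  (stop)
So 89/14 = [6; 2, 1, 4].

[6; 2, 1, 4]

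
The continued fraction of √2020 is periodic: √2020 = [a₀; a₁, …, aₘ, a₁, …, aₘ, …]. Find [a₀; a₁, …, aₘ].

[44; 1, 16, 1, 88]

a₀ = ⌊√2020⌋ = 44.
With m₀=0, d₀=1 and mₖ₊₁ = dₖaₖ − mₖ, dₖ₊₁ = (n − mₖ₊₁²)/dₖ, aₖ₊₁ = ⌊(a₀+mₖ₊₁)/dₖ₊₁⌋:
  k=1: m=44, d=84, a=1
  k=2: m=40, d=5, a=16
  k=3: m=40, d=84, a=1
  k=4: m=44, d=1, a=88
d=1 and a=2a₀=88 at k=4, so the next step gives (m, d) = (44, 84) again — its k=1 value — and the period has length 4.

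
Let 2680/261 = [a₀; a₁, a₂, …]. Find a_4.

2680 = 10·261 + 70   →  a_0 = 10
261 = 3·70 + 51   →  a_1 = 3
70 = 1·51 + 19   →  a_2 = 1
51 = 2·19 + 13   →  a_3 = 2
19 = 1·13 + 6   →  a_4 = 1

1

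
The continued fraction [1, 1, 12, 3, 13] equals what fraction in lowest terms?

Fold from the inside: start with 13/1.
  3 + 1/13 = 40/13
  12 + 13/40 = 493/40
  1 + 40/493 = 533/493
  1 + 493/533 = 1026/533

1026/533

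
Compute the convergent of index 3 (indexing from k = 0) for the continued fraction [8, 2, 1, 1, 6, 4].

Using pₖ = aₖpₖ₋₁ + pₖ₋₂, qₖ = aₖqₖ₋₁ + qₖ₋₂ (with p₋₁=1, p₋₂=0, q₋₁=0, q₋₂=1):
  k=0: a=8, p=8, q=1
  k=1: a=2, p=17, q=2
  k=2: a=1, p=25, q=3
  k=3: a=1, p=42, q=5

42/5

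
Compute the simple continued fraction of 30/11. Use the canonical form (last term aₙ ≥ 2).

[2; 1, 2, 1, 2]

30 = 2·11 + 8
11 = 1·8 + 3
8 = 2·3 + 2
3 = 1·2 + 1
2 = 2·1 + 0  (stop)
So 30/11 = [2; 1, 2, 1, 2].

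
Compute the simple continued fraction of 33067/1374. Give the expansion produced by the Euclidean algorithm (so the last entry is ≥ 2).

33067 = 24*1374 + 91
1374 = 15*91 + 9
91 = 10*9 + 1
9 = 9*1 + 0  (stop)
So 33067/1374 = [24; 15, 10, 9].

[24; 15, 10, 9]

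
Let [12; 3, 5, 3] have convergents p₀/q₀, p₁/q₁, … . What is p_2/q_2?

Using pₖ = aₖpₖ₋₁ + pₖ₋₂, qₖ = aₖqₖ₋₁ + qₖ₋₂ (with p₋₁=1, p₋₂=0, q₋₁=0, q₋₂=1):
  k=0: a=12, p=12, q=1
  k=1: a=3, p=37, q=3
  k=2: a=5, p=197, q=16

197/16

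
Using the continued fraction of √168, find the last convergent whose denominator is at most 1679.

8749/675

√168 = [12; 1, 24, …] (period length 2).
Convergents:
  p_0/q_0 = 12/1
  p_1/q_1 = 13/1
  p_2/q_2 = 324/25
  p_3/q_3 = 337/26
  p_4/q_4 = 8412/649
  p_5/q_5 = 8749/675
  p_6/q_6 = 218388/16849
q_5 = 675 ≤ 1679 < 16849 = q_6, so the answer is 8749/675.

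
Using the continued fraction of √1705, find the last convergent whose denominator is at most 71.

√1705 = [41; 3, 2, 3, 82, …] (period length 4).
Convergents:
  p_0/q_0 = 41/1
  p_1/q_1 = 124/3
  p_2/q_2 = 289/7
  p_3/q_3 = 991/24
  p_4/q_4 = 81551/1975
q_3 = 24 ≤ 71 < 1975 = q_4, so the answer is 991/24.

991/24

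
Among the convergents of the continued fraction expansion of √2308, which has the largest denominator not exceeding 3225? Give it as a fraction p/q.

√2308 = [48; 24, 96, …] (period length 2).
Convergents:
  p_0/q_0 = 48/1
  p_1/q_1 = 1153/24
  p_2/q_2 = 110736/2305
  p_3/q_3 = 2658817/55344
q_2 = 2305 ≤ 3225 < 55344 = q_3, so the answer is 110736/2305.

110736/2305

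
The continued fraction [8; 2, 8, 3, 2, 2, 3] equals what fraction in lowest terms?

Fold from the inside: start with 3/1.
  2 + 1/3 = 7/3
  2 + 3/7 = 17/7
  3 + 7/17 = 58/17
  8 + 17/58 = 481/58
  2 + 58/481 = 1020/481
  8 + 481/1020 = 8641/1020

8641/1020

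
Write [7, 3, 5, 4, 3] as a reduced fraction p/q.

1587/217

Fold from the inside: start with 3/1.
  4 + 1/3 = 13/3
  5 + 3/13 = 68/13
  3 + 13/68 = 217/68
  7 + 68/217 = 1587/217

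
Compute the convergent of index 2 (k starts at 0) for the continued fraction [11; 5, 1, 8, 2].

Using pₖ = aₖpₖ₋₁ + pₖ₋₂, qₖ = aₖqₖ₋₁ + qₖ₋₂ (with p₋₁=1, p₋₂=0, q₋₁=0, q₋₂=1):
  k=0: a=11, p=11, q=1
  k=1: a=5, p=56, q=5
  k=2: a=1, p=67, q=6

67/6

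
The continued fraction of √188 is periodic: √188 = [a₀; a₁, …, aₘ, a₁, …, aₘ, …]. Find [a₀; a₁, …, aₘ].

[13; 1, 2, 2, 6, 2, 2, 1, 26]

a₀ = ⌊√188⌋ = 13.
With m₀=0, d₀=1 and mₖ₊₁ = dₖaₖ − mₖ, dₖ₊₁ = (n − mₖ₊₁²)/dₖ, aₖ₊₁ = ⌊(a₀+mₖ₊₁)/dₖ₊₁⌋:
  k=1: m=13, d=19, a=1
  k=2: m=6, d=8, a=2
  k=3: m=10, d=11, a=2
  k=4: m=12, d=4, a=6
  k=5: m=12, d=11, a=2
  k=6: m=10, d=8, a=2
  k=7: m=6, d=19, a=1
  k=8: m=13, d=1, a=26
d=1 and a=2a₀=26 at k=8, so the next step gives (m, d) = (13, 19) again — its k=1 value — and the period has length 8.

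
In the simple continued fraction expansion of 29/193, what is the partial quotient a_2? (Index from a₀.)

1

29 = 0·193 + 29   →  a_0 = 0
193 = 6·29 + 19   →  a_1 = 6
29 = 1·19 + 10   →  a_2 = 1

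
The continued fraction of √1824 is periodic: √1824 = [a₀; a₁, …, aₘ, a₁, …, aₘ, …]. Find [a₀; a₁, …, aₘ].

a₀ = ⌊√1824⌋ = 42.
With m₀=0, d₀=1 and mₖ₊₁ = dₖaₖ − mₖ, dₖ₊₁ = (n − mₖ₊₁²)/dₖ, aₖ₊₁ = ⌊(a₀+mₖ₊₁)/dₖ₊₁⌋:
  k=1: m=42, d=60, a=1
  k=2: m=18, d=25, a=2
  k=3: m=32, d=32, a=2
  k=4: m=32, d=25, a=2
  k=5: m=18, d=60, a=1
  k=6: m=42, d=1, a=84
d=1 and a=2a₀=84 at k=6, so the next step gives (m, d) = (42, 60) again — its k=1 value — and the period has length 6.

[42; 1, 2, 2, 2, 1, 84]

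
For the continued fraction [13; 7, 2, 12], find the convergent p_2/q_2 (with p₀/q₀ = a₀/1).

Using pₖ = aₖpₖ₋₁ + pₖ₋₂, qₖ = aₖqₖ₋₁ + qₖ₋₂ (with p₋₁=1, p₋₂=0, q₋₁=0, q₋₂=1):
  k=0: a=13, p=13, q=1
  k=1: a=7, p=92, q=7
  k=2: a=2, p=197, q=15

197/15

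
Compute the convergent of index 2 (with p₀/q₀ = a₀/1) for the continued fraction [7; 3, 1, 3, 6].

29/4

Using pₖ = aₖpₖ₋₁ + pₖ₋₂, qₖ = aₖqₖ₋₁ + qₖ₋₂ (with p₋₁=1, p₋₂=0, q₋₁=0, q₋₂=1):
  k=0: a=7, p=7, q=1
  k=1: a=3, p=22, q=3
  k=2: a=1, p=29, q=4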